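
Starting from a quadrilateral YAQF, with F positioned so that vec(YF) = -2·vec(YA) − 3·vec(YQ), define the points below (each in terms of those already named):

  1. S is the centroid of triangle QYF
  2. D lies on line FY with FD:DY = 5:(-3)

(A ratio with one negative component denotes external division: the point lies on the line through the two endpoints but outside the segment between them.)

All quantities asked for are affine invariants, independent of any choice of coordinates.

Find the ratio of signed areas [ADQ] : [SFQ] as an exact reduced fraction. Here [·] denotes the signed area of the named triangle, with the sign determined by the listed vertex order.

[ADQ]:[SFQ] = -39/4

Choose coordinates Y = (0, 0), A = (1, 0), Q = (0, 1), F = (-2, -3).
1. S is the centroid of triangle QYF ⇒ S = (-2/3, -2/3)
2. D lies on line FY with FD:DY = 5:(-3) ⇒ D = (3, 9/2)
2·[ADQ] = 13/2, 2·[SFQ] = -2/3
[ADQ]:[SFQ] = 13/2:-2/3 = -39/4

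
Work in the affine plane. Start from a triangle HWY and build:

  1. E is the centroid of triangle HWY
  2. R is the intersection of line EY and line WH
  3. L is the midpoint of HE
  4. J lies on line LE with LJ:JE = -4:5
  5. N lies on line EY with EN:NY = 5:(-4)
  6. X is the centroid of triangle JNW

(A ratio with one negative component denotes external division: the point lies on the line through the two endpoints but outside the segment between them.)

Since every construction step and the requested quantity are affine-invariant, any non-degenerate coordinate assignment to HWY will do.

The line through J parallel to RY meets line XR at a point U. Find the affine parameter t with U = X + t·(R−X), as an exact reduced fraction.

t = -4

Work in coordinates with H = (0, 0), W = (1, 0), Y = (0, 1).
1. E is the centroid of triangle HWY ⇒ E = (1/3, 1/3)
2. R is the intersection of line EY and line WH ⇒ R = (1/2, 0)
3. L is the midpoint of HE ⇒ L = (1/6, 1/6)
4. J lies on line LE with LJ:JE = -4:5 ⇒ J = (-1/2, -1/2)
5. N lies on line EY with EN:NY = 5:(-4) ⇒ N = (-4/3, 11/3)
6. X is the centroid of triangle JNW ⇒ X = (-5/18, 19/18)
through J parallel to RY: direction (-1/2, 1); meets XR at U = (-61/18, 95/18)
U = X + t·(R−X) with t = -4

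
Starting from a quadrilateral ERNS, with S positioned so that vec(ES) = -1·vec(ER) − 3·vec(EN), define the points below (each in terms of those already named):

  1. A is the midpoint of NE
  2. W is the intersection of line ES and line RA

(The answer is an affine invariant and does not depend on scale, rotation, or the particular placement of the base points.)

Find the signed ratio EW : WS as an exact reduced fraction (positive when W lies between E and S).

EW:WS = -1/8

Assign E = (0, 0), R = (1, 0), N = (0, 1), S = (-1, -3) — the answer is frame-independent, so this choice is without loss of generality.
1. A is the midpoint of NE ⇒ A = (0, 1/2)
2. W is the intersection of line ES and line RA ⇒ W = (1/7, 3/7)
W = E + t·(S−E) with t = -1/7, so EW:WS = t:(1−t) = -1/7:8/7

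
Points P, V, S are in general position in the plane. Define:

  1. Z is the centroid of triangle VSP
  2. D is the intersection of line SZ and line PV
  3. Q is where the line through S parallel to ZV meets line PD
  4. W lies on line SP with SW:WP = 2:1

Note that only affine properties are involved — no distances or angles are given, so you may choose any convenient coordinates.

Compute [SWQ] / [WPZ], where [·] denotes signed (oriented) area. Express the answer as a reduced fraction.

[SWQ]:[WPZ] = 12

Set P = (0, 0), V = (1, 0), S = (0, 1); any affine frame gives the same invariant.
1. Z is the centroid of triangle VSP ⇒ Z = (1/3, 1/3)
2. D is the intersection of line SZ and line PV ⇒ D = (1/2, 0)
3. Q is where the line through S parallel to ZV meets line PD ⇒ Q = (2, 0)
4. W lies on line SP with SW:WP = 2:1 ⇒ W = (0, 1/3)
2·[SWQ] = 4/3, 2·[WPZ] = 1/9
[SWQ]:[WPZ] = 4/3:1/9 = 12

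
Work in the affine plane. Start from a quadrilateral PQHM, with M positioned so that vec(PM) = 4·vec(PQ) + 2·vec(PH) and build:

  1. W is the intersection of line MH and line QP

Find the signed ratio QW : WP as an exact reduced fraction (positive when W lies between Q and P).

Work in coordinates with P = (0, 0), Q = (1, 0), H = (0, 1), M = (4, 2).
1. W is the intersection of line MH and line QP ⇒ W = (-4, 0)
W = Q + t·(P−Q) with t = 5, so QW:WP = t:(1−t) = 5:-4

QW:WP = -5/4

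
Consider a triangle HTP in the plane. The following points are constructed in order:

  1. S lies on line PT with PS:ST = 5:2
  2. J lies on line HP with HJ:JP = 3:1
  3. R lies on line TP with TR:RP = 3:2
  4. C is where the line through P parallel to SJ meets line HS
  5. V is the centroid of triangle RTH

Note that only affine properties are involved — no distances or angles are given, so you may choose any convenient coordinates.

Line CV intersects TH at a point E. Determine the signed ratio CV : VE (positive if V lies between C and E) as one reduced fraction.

Assign H = (0, 0), T = (1, 0), P = (0, 1) — the answer is frame-independent, so this choice is without loss of generality.
1. S lies on line PT with PS:ST = 5:2 ⇒ S = (5/7, 2/7)
2. J lies on line HP with HJ:JP = 3:1 ⇒ J = (0, 3/4)
3. R lies on line TP with TR:RP = 3:2 ⇒ R = (2/5, 3/5)
4. C is where the line through P parallel to SJ meets line HS ⇒ C = (20/21, 8/21)
5. V is the centroid of triangle RTH ⇒ V = (7/15, 1/5)
line CV meets TH at E = (-4/57, 0)
V = C + t·(E−C) with t = 19/40, so CV:VE = 19/40:21/40

CV:VE = 19/21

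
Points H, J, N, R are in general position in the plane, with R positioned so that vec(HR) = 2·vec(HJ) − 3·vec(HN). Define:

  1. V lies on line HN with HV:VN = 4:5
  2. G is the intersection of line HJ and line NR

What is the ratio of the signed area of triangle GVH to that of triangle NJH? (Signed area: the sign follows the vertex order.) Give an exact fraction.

[GVH]:[NJH] = -2/9

Choose coordinates H = (0, 0), J = (1, 0), N = (0, 1), R = (2, -3).
1. V lies on line HN with HV:VN = 4:5 ⇒ V = (0, 4/9)
2. G is the intersection of line HJ and line NR ⇒ G = (1/2, 0)
2·[GVH] = 2/9, 2·[NJH] = -1
[GVH]:[NJH] = 2/9:-1 = -2/9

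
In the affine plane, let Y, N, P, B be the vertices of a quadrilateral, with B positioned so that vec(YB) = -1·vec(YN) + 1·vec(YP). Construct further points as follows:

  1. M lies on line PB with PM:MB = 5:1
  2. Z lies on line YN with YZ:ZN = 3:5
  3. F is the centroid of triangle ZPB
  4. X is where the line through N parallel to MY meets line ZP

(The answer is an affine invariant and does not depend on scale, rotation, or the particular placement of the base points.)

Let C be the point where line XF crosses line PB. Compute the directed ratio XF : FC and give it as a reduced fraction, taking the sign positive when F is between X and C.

XF:FC = -23/11

Choose coordinates Y = (0, 0), N = (1, 0), P = (0, 1), B = (-1, 1).
1. M lies on line PB with PM:MB = 5:1 ⇒ M = (-5/6, 1)
2. Z lies on line YN with YZ:ZN = 3:5 ⇒ Z = (3/8, 0)
3. F is the centroid of triangle ZPB ⇒ F = (-5/24, 2/3)
4. X is where the line through N parallel to MY meets line ZP ⇒ X = (-3/22, 15/11)
line XF meets PB at C = (-4/23, 1)
F = X + t·(C−X) with t = 23/12, so XF:FC = 23/12:-11/12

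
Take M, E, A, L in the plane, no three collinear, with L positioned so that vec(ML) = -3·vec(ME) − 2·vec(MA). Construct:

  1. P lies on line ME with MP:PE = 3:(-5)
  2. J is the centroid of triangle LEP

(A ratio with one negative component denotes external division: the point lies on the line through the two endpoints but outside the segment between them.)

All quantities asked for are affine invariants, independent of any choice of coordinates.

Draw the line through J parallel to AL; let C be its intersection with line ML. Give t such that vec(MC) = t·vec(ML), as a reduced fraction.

t = 1/2

Choose coordinates M = (0, 0), E = (1, 0), A = (0, 1), L = (-3, -2).
1. P lies on line ME with MP:PE = 3:(-5) ⇒ P = (-3/2, 0)
2. J is the centroid of triangle LEP ⇒ J = (-7/6, -2/3)
through J parallel to AL: direction (-3, -3); meets ML at C = (-3/2, -1)
C = M + t·(L−M) with t = 1/2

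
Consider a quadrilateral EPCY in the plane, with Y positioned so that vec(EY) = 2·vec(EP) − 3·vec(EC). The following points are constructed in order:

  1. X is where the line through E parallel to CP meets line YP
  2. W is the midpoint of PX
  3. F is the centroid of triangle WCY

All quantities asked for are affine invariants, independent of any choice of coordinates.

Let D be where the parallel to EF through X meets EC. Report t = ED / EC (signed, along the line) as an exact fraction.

t = -3/13

Choose coordinates E = (0, 0), P = (1, 0), C = (0, 1), Y = (2, -3).
1. X is where the line through E parallel to CP meets line YP ⇒ X = (3/2, -3/2)
2. W is the midpoint of PX ⇒ W = (5/4, -3/4)
3. F is the centroid of triangle WCY ⇒ F = (13/12, -11/12)
through X parallel to EF: direction (13/12, -11/12); meets EC at D = (0, -3/13)
D = E + t·(C−E) with t = -3/13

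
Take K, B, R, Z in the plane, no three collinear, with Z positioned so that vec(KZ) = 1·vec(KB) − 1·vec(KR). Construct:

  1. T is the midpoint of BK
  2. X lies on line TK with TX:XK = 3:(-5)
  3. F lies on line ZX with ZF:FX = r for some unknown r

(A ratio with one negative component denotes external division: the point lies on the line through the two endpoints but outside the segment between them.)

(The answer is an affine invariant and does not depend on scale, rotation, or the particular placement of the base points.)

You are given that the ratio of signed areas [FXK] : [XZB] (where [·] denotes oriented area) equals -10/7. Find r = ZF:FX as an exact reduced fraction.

Assign K = (0, 0), B = (1, 0), R = (0, 1), Z = (1, -1) — the answer is frame-independent, so this choice is without loss of generality.
1. T is the midpoint of BK ⇒ T = (1/2, 0)
2. X lies on line TK with TX:XK = 3:(-5) ⇒ X = (5/4, 0)
3. With ZF:FX = r, write λ = r/(r+1) so F = Z + λ·(X−Z); F is affine-linear in λ
Every point depending on F is an affine combination of F and λ-independent points, so each such coordinate is linear in λ; the λ² term in each signed area is a multiple of (X−Z)×(X−Z) = 0, so 2·[FXK] and 2·[XZB] are each linear in λ. Evaluating at λ=0 and λ=1:
  2·[FXK] = -5/4·λ + 5/4,   2·[XZB] = -1/4
So [FXK]:[XZB] = (-5/4·λ + 5/4) / (-1/4). Setting this equal to -10/7:
  -5/4·λ + 5/4 = -10/7·(-1/4)  ⇒  λ = 5/7
Then r = λ/(1−λ) = (5/7)/(2/7) = 5/2. Check: with r = 5/2, F = (33/28, -2/7) and [FXK]:[XZB] = -10/7 as required.

r = 5/2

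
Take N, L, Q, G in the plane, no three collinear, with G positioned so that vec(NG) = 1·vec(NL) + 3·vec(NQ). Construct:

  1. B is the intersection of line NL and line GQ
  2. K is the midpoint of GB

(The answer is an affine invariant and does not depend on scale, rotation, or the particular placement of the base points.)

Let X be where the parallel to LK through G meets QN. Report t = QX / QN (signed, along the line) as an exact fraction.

t = -4

Set N = (0, 0), L = (1, 0), Q = (0, 1), G = (1, 3); any affine frame gives the same invariant.
1. B is the intersection of line NL and line GQ ⇒ B = (-1/2, 0)
2. K is the midpoint of GB ⇒ K = (1/4, 3/2)
through G parallel to LK: direction (-3/4, 3/2); meets QN at X = (0, 5)
X = Q + t·(N−Q) with t = -4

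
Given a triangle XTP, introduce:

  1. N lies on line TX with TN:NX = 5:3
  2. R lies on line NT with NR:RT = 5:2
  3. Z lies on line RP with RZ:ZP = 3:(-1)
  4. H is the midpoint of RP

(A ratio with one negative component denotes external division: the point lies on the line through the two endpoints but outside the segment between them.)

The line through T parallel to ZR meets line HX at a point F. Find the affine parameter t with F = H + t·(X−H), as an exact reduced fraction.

t = -5/23

Work in coordinates with X = (0, 0), T = (1, 0), P = (0, 1).
1. N lies on line TX with TN:NX = 5:3 ⇒ N = (3/8, 0)
2. R lies on line NT with NR:RT = 5:2 ⇒ R = (23/28, 0)
3. Z lies on line RP with RZ:ZP = 3:(-1) ⇒ Z = (-23/56, 3/2)
4. H is the midpoint of RP ⇒ H = (23/56, 1/2)
through T parallel to ZR: direction (69/56, -3/2); meets HX at F = (1/2, 14/23)
F = H + t·(X−H) with t = -5/23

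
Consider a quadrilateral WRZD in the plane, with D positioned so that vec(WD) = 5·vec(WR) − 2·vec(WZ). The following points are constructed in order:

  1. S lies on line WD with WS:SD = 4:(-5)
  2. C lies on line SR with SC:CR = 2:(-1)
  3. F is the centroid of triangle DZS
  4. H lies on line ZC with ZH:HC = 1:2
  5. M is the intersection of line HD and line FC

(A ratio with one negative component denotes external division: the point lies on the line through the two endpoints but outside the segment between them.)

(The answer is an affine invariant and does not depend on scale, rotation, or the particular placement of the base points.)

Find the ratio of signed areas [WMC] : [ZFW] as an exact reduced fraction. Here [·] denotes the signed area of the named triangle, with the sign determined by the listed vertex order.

Choose coordinates W = (0, 0), R = (1, 0), Z = (0, 1), D = (5, -2).
1. S lies on line WD with WS:SD = 4:(-5) ⇒ S = (-20, 8)
2. C lies on line SR with SC:CR = 2:(-1) ⇒ C = (22, -8)
3. F is the centroid of triangle DZS ⇒ F = (-5, 7/3)
4. H lies on line ZC with ZH:HC = 1:2 ⇒ H = (22/3, -2)
5. M is the intersection of line HD and line FC ⇒ M = (196/31, -2)
2·[WMC] = -204/31, 2·[ZFW] = 5
[WMC]:[ZFW] = -204/31:5 = -204/155

[WMC]:[ZFW] = -204/155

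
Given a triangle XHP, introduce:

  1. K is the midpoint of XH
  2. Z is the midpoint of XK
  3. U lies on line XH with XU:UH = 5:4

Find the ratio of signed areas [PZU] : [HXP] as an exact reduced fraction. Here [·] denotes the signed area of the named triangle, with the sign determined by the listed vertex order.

Assign X = (0, 0), H = (1, 0), P = (0, 1) — the answer is frame-independent, so this choice is without loss of generality.
1. K is the midpoint of XH ⇒ K = (1/2, 0)
2. Z is the midpoint of XK ⇒ Z = (1/4, 0)
3. U lies on line XH with XU:UH = 5:4 ⇒ U = (5/9, 0)
2·[PZU] = 11/36, 2·[HXP] = -1
[PZU]:[HXP] = 11/36:-1 = -11/36

[PZU]:[HXP] = -11/36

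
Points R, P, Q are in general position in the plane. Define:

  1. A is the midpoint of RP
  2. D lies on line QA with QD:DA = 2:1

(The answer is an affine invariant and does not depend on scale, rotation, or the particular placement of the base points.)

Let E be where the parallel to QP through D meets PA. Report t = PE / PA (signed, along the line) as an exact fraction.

t = 2/3

Choose coordinates R = (0, 0), P = (1, 0), Q = (0, 1).
1. A is the midpoint of RP ⇒ A = (1/2, 0)
2. D lies on line QA with QD:DA = 2:1 ⇒ D = (1/3, 1/3)
through D parallel to QP: direction (1, -1); meets PA at E = (2/3, 0)
E = P + t·(A−P) with t = 2/3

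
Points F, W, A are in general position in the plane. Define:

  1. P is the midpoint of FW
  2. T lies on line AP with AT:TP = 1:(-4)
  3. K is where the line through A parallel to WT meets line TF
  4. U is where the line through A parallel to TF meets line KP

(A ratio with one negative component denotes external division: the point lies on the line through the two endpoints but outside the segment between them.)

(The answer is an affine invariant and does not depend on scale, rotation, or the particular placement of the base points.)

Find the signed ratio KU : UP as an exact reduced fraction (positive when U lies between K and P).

KU:UP = 1/3

Work in coordinates with F = (0, 0), W = (1, 0), A = (0, 1).
1. P is the midpoint of FW ⇒ P = (1/2, 0)
2. T lies on line AP with AT:TP = 1:(-4) ⇒ T = (-1/6, 4/3)
3. K is where the line through A parallel to WT meets line TF ⇒ K = (-7/48, 7/6)
4. U is where the line through A parallel to TF meets line KP ⇒ U = (1/64, 7/8)
U = K + t·(P−K) with t = 1/4, so KU:UP = t:(1−t) = 1/4:3/4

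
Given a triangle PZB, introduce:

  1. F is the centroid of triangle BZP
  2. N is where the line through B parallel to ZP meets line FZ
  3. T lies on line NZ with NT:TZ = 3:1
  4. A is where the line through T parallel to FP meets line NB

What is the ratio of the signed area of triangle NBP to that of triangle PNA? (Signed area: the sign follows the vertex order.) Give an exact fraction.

[NBP]:[PNA] = 4/9

Assign P = (0, 0), Z = (1, 0), B = (0, 1) — the answer is frame-independent, so this choice is without loss of generality.
1. F is the centroid of triangle BZP ⇒ F = (1/3, 1/3)
2. N is where the line through B parallel to ZP meets line FZ ⇒ N = (-1, 1)
3. T lies on line NZ with NT:TZ = 3:1 ⇒ T = (1/2, 1/4)
4. A is where the line through T parallel to FP meets line NB ⇒ A = (5/4, 1)
2·[NBP] = -1, 2·[PNA] = -9/4
[NBP]:[PNA] = -1:-9/4 = 4/9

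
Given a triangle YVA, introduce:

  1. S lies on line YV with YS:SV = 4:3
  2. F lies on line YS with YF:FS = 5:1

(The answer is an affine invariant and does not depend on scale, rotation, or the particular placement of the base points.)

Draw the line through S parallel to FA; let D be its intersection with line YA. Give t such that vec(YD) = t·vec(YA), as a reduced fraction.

t = 6/5

Choose coordinates Y = (0, 0), V = (1, 0), A = (0, 1).
1. S lies on line YV with YS:SV = 4:3 ⇒ S = (4/7, 0)
2. F lies on line YS with YF:FS = 5:1 ⇒ F = (10/21, 0)
through S parallel to FA: direction (-10/21, 1); meets YA at D = (0, 6/5)
D = Y + t·(A−Y) with t = 6/5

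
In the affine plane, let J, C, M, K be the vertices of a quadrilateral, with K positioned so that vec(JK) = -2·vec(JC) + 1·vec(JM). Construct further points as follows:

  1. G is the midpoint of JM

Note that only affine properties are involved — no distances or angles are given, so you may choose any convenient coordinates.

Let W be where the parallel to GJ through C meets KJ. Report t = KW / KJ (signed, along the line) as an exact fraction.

t = 3/2

Work in coordinates with J = (0, 0), C = (1, 0), M = (0, 1), K = (-2, 1).
1. G is the midpoint of JM ⇒ G = (0, 1/2)
through C parallel to GJ: direction (0, -1/2); meets KJ at W = (1, -1/2)
W = K + t·(J−K) with t = 3/2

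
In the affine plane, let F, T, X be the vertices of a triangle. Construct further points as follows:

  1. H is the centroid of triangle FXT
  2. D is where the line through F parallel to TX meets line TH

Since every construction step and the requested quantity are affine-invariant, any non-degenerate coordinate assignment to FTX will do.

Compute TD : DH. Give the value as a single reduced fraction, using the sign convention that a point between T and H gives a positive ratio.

TD:DH = -3/2

Assign F = (0, 0), T = (1, 0), X = (0, 1) — the answer is frame-independent, so this choice is without loss of generality.
1. H is the centroid of triangle FXT ⇒ H = (1/3, 1/3)
2. D is where the line through F parallel to TX meets line TH ⇒ D = (-1, 1)
D = T + t·(H−T) with t = 3, so TD:DH = t:(1−t) = 3:-2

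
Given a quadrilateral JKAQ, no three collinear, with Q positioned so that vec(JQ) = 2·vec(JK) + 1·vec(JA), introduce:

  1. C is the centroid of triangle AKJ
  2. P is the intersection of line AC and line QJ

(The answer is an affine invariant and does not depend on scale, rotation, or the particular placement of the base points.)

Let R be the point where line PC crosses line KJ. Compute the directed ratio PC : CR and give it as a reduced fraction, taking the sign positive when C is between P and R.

PC:CR = -2/5

Work in coordinates with J = (0, 0), K = (1, 0), A = (0, 1), Q = (2, 1).
1. C is the centroid of triangle AKJ ⇒ C = (1/3, 1/3)
2. P is the intersection of line AC and line QJ ⇒ P = (2/5, 1/5)
line PC meets KJ at R = (1/2, 0)
C = P + t·(R−P) with t = -2/3, so PC:CR = -2/3:5/3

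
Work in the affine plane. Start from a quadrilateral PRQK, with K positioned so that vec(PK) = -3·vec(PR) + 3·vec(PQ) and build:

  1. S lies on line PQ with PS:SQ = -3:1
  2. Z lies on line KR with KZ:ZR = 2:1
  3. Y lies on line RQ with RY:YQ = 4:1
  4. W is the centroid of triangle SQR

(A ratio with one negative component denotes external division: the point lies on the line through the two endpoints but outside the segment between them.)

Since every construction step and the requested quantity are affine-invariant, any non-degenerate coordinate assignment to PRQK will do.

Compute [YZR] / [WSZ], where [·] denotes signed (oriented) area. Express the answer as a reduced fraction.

Set P = (0, 0), R = (1, 0), Q = (0, 1), K = (-3, 3); any affine frame gives the same invariant.
1. S lies on line PQ with PS:SQ = -3:1 ⇒ S = (0, 3/2)
2. Z lies on line KR with KZ:ZR = 2:1 ⇒ Z = (-1/3, 1)
3. Y lies on line RQ with RY:YQ = 4:1 ⇒ Y = (1/5, 4/5)
4. W is the centroid of triangle SQR ⇒ W = (1/3, 5/6)
2·[YZR] = 4/15, 2·[WSZ] = 7/18
[YZR]:[WSZ] = 4/15:7/18 = 24/35

[YZR]:[WSZ] = 24/35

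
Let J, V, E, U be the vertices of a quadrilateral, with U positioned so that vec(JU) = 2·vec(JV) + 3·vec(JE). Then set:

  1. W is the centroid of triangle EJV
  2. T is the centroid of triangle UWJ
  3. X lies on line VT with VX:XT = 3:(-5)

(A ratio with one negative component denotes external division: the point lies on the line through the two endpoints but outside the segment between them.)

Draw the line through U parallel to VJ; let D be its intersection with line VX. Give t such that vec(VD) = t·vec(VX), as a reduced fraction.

Assign J = (0, 0), V = (1, 0), E = (0, 1), U = (2, 3) — the answer is frame-independent, so this choice is without loss of generality.
1. W is the centroid of triangle EJV ⇒ W = (1/3, 1/3)
2. T is the centroid of triangle UWJ ⇒ T = (7/9, 10/9)
3. X lies on line VT with VX:XT = 3:(-5) ⇒ X = (4/3, -5/3)
through U parallel to VJ: direction (-1, 0); meets VX at D = (2/5, 3)
D = V + t·(X−V) with t = -9/5

t = -9/5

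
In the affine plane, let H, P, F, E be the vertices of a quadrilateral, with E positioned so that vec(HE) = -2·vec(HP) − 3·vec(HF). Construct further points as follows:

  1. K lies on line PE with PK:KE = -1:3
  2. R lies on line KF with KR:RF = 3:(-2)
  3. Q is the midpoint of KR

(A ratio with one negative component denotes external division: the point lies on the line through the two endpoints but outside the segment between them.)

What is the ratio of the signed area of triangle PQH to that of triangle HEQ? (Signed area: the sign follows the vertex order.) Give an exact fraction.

Set H = (0, 0), P = (1, 0), F = (0, 1), E = (-2, -3); any affine frame gives the same invariant.
1. K lies on line PE with PK:KE = -1:3 ⇒ K = (5/2, 3/2)
2. R lies on line KF with KR:RF = 3:(-2) ⇒ R = (-5, 0)
3. Q is the midpoint of KR ⇒ Q = (-5/4, 3/4)
2·[PQH] = 3/4, 2·[HEQ] = -21/4
[PQH]:[HEQ] = 3/4:-21/4 = -1/7

[PQH]:[HEQ] = -1/7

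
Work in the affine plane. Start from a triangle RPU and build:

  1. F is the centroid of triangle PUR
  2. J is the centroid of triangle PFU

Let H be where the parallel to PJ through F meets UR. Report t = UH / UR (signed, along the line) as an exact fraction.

Set R = (0, 0), P = (1, 0), U = (0, 1); any affine frame gives the same invariant.
1. F is the centroid of triangle PUR ⇒ F = (1/3, 1/3)
2. J is the centroid of triangle PFU ⇒ J = (4/9, 4/9)
through F parallel to PJ: direction (-5/9, 4/9); meets UR at H = (0, 3/5)
H = U + t·(R−U) with t = 2/5

t = 2/5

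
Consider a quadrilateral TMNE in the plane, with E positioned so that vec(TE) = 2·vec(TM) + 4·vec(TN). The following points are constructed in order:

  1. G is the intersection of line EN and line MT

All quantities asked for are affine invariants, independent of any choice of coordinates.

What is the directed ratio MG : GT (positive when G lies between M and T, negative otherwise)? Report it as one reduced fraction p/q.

MG:GT = -5/2

Work in coordinates with T = (0, 0), M = (1, 0), N = (0, 1), E = (2, 4).
1. G is the intersection of line EN and line MT ⇒ G = (-2/3, 0)
G = M + t·(T−M) with t = 5/3, so MG:GT = t:(1−t) = 5/3:-2/3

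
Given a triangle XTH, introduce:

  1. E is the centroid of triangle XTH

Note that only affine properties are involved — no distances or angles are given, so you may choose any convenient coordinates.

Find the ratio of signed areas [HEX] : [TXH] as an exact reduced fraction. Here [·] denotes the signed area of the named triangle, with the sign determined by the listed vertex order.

Assign X = (0, 0), T = (1, 0), H = (0, 1) — the answer is frame-independent, so this choice is without loss of generality.
1. E is the centroid of triangle XTH ⇒ E = (1/3, 1/3)
2·[HEX] = -1/3, 2·[TXH] = -1
[HEX]:[TXH] = -1/3:-1 = 1/3

[HEX]:[TXH] = 1/3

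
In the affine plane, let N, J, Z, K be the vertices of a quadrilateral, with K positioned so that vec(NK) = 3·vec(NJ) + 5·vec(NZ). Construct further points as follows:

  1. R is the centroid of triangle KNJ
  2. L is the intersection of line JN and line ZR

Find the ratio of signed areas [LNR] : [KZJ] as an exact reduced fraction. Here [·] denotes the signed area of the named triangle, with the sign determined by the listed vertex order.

Choose coordinates N = (0, 0), J = (1, 0), Z = (0, 1), K = (3, 5).
1. R is the centroid of triangle KNJ ⇒ R = (4/3, 5/3)
2. L is the intersection of line JN and line ZR ⇒ L = (-2, 0)
2·[LNR] = 10/3, 2·[KZJ] = 7
[LNR]:[KZJ] = 10/3:7 = 10/21

[LNR]:[KZJ] = 10/21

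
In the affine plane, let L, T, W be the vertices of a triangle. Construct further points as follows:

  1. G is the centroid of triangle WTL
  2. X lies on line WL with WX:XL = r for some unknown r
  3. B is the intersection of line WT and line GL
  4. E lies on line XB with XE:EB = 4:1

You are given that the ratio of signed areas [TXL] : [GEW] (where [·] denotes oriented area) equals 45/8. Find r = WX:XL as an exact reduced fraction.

Set L = (0, 0), T = (1, 0), W = (0, 1); any affine frame gives the same invariant.
1. G is the centroid of triangle WTL ⇒ G = (1/3, 1/3)
2. With WX:XL = r, write λ = r/(r+1) so X = W + λ·(L−W); X is affine-linear in λ
3. B is the intersection of line WT and line GL ⇒ B = (1/2, 1/2)
4. E lies on line XB with XE:EB = 4:1 ⇒ E is an affine combination of earlier points and hence also affine-linear in λ
Every point depending on X is an affine combination of X and λ-independent points, so each such coordinate is linear in λ; the λ² term in each signed area is a multiple of (L−W)×(L−W) = 0, so 2·[TXL] and 2·[GEW] are each linear in λ. Evaluating at λ=0 and λ=1:
  2·[TXL] = −λ + 1,   2·[GEW] = -1/15·λ + 2/15
So [TXL]:[GEW] = (−λ + 1) / (-1/15·λ + 2/15). Setting this equal to 45/8:
  −λ + 1 = 45/8·(-1/15·λ + 2/15)  ⇒  λ = 2/5
Then r = λ/(1−λ) = (2/5)/(3/5) = 2/3. Check: with r = 2/3, X = (0, 3/5) and [TXL]:[GEW] = 45/8 as required.

r = 2/3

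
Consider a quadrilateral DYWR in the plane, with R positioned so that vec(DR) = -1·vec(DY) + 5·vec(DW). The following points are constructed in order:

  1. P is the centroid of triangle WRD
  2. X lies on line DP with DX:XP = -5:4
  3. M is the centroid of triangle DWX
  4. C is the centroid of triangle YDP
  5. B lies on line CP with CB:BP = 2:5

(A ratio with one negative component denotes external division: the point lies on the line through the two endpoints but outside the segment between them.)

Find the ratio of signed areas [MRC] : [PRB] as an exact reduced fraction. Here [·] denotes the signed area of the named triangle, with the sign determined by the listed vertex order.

Work in coordinates with D = (0, 0), Y = (1, 0), W = (0, 1), R = (-1, 5).
1. P is the centroid of triangle WRD ⇒ P = (-1/3, 2)
2. X lies on line DP with DX:XP = -5:4 ⇒ X = (-5/3, 10)
3. M is the centroid of triangle DWX ⇒ M = (-5/9, 11/3)
4. C is the centroid of triangle YDP ⇒ C = (2/9, 2/3)
5. B lies on line CP with CB:BP = 2:5 ⇒ B = (4/63, 22/21)
2·[MRC] = 8/27, 2·[PRB] = -5/9
[MRC]:[PRB] = 8/27:-5/9 = -8/15

[MRC]:[PRB] = -8/15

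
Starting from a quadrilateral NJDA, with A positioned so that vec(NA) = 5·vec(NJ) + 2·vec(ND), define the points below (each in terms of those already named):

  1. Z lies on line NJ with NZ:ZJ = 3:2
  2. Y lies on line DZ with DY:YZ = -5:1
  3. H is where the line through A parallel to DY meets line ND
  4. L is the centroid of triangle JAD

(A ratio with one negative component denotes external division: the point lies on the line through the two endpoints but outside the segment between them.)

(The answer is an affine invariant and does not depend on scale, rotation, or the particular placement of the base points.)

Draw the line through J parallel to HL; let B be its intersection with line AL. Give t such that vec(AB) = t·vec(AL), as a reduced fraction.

t = 62/45

Choose coordinates N = (0, 0), J = (1, 0), D = (0, 1), A = (5, 2).
1. Z lies on line NJ with NZ:ZJ = 3:2 ⇒ Z = (3/5, 0)
2. Y lies on line DZ with DY:YZ = -5:1 ⇒ Y = (3/4, -1/4)
3. H is where the line through A parallel to DY meets line ND ⇒ H = (0, 31/3)
4. L is the centroid of triangle JAD ⇒ L = (2, 1)
through J parallel to HL: direction (2, -28/3); meets AL at B = (13/15, 28/45)
B = A + t·(L−A) with t = 62/45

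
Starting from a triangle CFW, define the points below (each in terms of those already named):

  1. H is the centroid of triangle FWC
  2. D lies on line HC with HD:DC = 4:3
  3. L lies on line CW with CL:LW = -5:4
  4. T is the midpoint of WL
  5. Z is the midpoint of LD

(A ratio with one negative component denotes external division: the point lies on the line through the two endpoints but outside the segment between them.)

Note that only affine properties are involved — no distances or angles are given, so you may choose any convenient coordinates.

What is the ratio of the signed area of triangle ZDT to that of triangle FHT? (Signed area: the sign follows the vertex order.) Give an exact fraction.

Choose coordinates C = (0, 0), F = (1, 0), W = (0, 1).
1. H is the centroid of triangle FWC ⇒ H = (1/3, 1/3)
2. D lies on line HC with HD:DC = 4:3 ⇒ D = (1/7, 1/7)
3. L lies on line CW with CL:LW = -5:4 ⇒ L = (0, 5)
4. T is the midpoint of WL ⇒ T = (0, 3)
5. Z is the midpoint of LD ⇒ Z = (1/14, 18/7)
2·[ZDT] = -1/7, 2·[FHT] = -5/3
[ZDT]:[FHT] = -1/7:-5/3 = 3/35

[ZDT]:[FHT] = 3/35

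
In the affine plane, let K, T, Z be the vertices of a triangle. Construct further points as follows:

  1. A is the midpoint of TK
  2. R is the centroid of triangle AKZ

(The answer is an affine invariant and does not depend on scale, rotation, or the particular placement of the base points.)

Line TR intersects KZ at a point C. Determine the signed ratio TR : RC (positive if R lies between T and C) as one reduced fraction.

TR:RC = 5

Assign K = (0, 0), T = (1, 0), Z = (0, 1) — the answer is frame-independent, so this choice is without loss of generality.
1. A is the midpoint of TK ⇒ A = (1/2, 0)
2. R is the centroid of triangle AKZ ⇒ R = (1/6, 1/3)
line TR meets KZ at C = (0, 2/5)
R = T + t·(C−T) with t = 5/6, so TR:RC = 5/6:1/6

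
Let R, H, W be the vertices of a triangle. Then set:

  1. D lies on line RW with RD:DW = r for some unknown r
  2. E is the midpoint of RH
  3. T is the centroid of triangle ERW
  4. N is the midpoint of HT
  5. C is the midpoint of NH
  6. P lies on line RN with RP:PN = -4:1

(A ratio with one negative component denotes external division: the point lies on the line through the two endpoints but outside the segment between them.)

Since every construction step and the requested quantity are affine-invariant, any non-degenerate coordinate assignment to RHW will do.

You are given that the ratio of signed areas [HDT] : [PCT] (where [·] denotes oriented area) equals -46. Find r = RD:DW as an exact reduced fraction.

Assign R = (0, 0), H = (1, 0), W = (0, 1) — the answer is frame-independent, so this choice is without loss of generality.
1. With RD:DW = r, write λ = r/(r+1) so D = R + λ·(W−R); D is affine-linear in λ
2. E is the midpoint of RH ⇒ E = (1/2, 0)
3. T is the centroid of triangle ERW ⇒ T = (1/6, 1/3)
4. N is the midpoint of HT ⇒ N = (7/12, 1/6)
5. C is the midpoint of NH ⇒ C = (19/24, 1/12)
6. P lies on line RN with RP:PN = -4:1 ⇒ P = (7/9, 2/9)
Every point depending on D is an affine combination of D and λ-independent points, so each such coordinate is linear in λ; the λ² term in each signed area is a multiple of (W−R)×(W−R) = 0, so 2·[HDT] and 2·[PCT] are each linear in λ. Evaluating at λ=0 and λ=1:
  2·[HDT] = 5/6·λ − 1/3,   2·[PCT] = -1/12
So [HDT]:[PCT] = (5/6·λ − 1/3) / (-1/12). Setting this equal to -46:
  5/6·λ − 1/3 = -46·(-1/12)  ⇒  λ = 5
Then r = λ/(1−λ) = (5)/(-4) = -5/4. Check: with r = -5/4, D = (0, 5) and [HDT]:[PCT] = -46 as required.

r = -5/4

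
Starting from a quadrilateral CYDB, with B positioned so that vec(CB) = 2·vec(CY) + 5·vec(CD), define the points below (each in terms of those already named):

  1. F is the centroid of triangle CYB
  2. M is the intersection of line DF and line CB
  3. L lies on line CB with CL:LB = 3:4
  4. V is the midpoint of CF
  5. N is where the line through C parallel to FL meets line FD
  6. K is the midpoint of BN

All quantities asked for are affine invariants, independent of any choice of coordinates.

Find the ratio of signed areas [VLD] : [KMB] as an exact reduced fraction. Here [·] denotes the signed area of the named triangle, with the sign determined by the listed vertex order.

[VLD]:[KMB] = 33/49

Set C = (0, 0), Y = (1, 0), D = (0, 1), B = (2, 5); any affine frame gives the same invariant.
1. F is the centroid of triangle CYB ⇒ F = (1, 5/3)
2. M is the intersection of line DF and line CB ⇒ M = (6/11, 15/11)
3. L lies on line CB with CL:LB = 3:4 ⇒ L = (6/7, 15/7)
4. V is the midpoint of CF ⇒ V = (1/2, 5/6)
5. N is where the line through C parallel to FL meets line FD ⇒ N = (-1/4, 5/6)
6. K is the midpoint of BN ⇒ K = (7/8, 35/12)
2·[VLD] = 5/7, 2·[KMB] = 35/33
[VLD]:[KMB] = 5/7:35/33 = 33/49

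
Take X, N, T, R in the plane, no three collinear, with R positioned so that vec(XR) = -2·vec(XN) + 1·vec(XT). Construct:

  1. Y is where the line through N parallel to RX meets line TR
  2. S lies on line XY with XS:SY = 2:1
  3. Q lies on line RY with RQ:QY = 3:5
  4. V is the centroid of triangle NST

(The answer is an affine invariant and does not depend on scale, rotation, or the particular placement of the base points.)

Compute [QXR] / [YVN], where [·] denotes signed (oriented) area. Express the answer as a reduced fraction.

Work in coordinates with X = (0, 0), N = (1, 0), T = (0, 1), R = (-2, 1).
1. Y is where the line through N parallel to RX meets line TR ⇒ Y = (-1, 1)
2. S lies on line XY with XS:SY = 2:1 ⇒ S = (-2/3, 2/3)
3. Q lies on line RY with RQ:QY = 3:5 ⇒ Q = (-13/8, 1)
4. V is the centroid of triangle NST ⇒ V = (1/9, 5/9)
2·[QXR] = -3/8, 2·[YVN] = -2/9
[QXR]:[YVN] = -3/8:-2/9 = 27/16

[QXR]:[YVN] = 27/16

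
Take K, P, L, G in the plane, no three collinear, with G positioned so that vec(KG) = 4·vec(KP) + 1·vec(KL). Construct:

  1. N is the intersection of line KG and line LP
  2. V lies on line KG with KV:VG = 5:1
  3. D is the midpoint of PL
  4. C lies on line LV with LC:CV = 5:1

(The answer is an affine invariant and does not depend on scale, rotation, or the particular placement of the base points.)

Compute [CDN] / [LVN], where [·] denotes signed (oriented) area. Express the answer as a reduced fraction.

Choose coordinates K = (0, 0), P = (1, 0), L = (0, 1), G = (4, 1).
1. N is the intersection of line KG and line LP ⇒ N = (4/5, 1/5)
2. V lies on line KG with KV:VG = 5:1 ⇒ V = (10/3, 5/6)
3. D is the midpoint of PL ⇒ D = (1/2, 1/2)
4. C lies on line LV with LC:CV = 5:1 ⇒ C = (25/9, 31/36)
2·[CDN] = 19/24, 2·[LVN] = -38/15
[CDN]:[LVN] = 19/24:-38/15 = -5/16

[CDN]:[LVN] = -5/16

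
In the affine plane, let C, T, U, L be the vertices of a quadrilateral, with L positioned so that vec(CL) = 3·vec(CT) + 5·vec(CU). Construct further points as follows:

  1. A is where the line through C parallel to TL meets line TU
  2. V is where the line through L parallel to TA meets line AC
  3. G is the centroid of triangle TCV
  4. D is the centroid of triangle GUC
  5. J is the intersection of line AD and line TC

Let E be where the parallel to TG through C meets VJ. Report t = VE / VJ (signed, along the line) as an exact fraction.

t = 32/31

Set C = (0, 0), T = (1, 0), U = (0, 1), L = (3, 5); any affine frame gives the same invariant.
1. A is where the line through C parallel to TL meets line TU ⇒ A = (2/7, 5/7)
2. V is where the line through L parallel to TA meets line AC ⇒ V = (16/7, 40/7)
3. G is the centroid of triangle TCV ⇒ G = (23/21, 40/21)
4. D is the centroid of triangle GUC ⇒ D = (23/63, 61/63)
5. J is the intersection of line AD and line TC ⇒ J = (1/16, 0)
through C parallel to TG: direction (2/21, 40/21); meets VJ at E = (-2/217, -40/217)
E = V + t·(J−V) with t = 32/31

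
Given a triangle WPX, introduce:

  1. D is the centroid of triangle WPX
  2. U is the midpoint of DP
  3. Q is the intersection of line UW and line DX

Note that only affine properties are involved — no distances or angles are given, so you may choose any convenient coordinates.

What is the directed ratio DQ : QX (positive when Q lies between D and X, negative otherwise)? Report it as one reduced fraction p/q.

DQ:QX = -1/4

Assign W = (0, 0), P = (1, 0), X = (0, 1) — the answer is frame-independent, so this choice is without loss of generality.
1. D is the centroid of triangle WPX ⇒ D = (1/3, 1/3)
2. U is the midpoint of DP ⇒ U = (2/3, 1/6)
3. Q is the intersection of line UW and line DX ⇒ Q = (4/9, 1/9)
Q = D + t·(X−D) with t = -1/3, so DQ:QX = t:(1−t) = -1/3:4/3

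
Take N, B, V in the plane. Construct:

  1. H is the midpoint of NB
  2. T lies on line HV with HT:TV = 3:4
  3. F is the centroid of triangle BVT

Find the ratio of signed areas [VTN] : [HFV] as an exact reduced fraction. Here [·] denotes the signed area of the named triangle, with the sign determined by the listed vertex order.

Set N = (0, 0), B = (1, 0), V = (0, 1); any affine frame gives the same invariant.
1. H is the midpoint of NB ⇒ H = (1/2, 0)
2. T lies on line HV with HT:TV = 3:4 ⇒ T = (2/7, 3/7)
3. F is the centroid of triangle BVT ⇒ F = (3/7, 10/21)
2·[VTN] = -2/7, 2·[HFV] = 1/6
[VTN]:[HFV] = -2/7:1/6 = -12/7

[VTN]:[HFV] = -12/7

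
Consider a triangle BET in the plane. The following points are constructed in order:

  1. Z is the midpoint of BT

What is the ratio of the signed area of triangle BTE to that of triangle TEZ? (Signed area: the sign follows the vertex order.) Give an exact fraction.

[BTE]:[TEZ] = 2

Choose coordinates B = (0, 0), E = (1, 0), T = (0, 1).
1. Z is the midpoint of BT ⇒ Z = (0, 1/2)
2·[BTE] = -1, 2·[TEZ] = -1/2
[BTE]:[TEZ] = -1:-1/2 = 2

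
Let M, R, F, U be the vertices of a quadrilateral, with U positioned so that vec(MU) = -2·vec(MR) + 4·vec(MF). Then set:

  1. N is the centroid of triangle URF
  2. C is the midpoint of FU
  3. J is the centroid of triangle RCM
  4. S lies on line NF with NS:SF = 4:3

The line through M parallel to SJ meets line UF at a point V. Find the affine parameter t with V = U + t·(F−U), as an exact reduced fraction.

Assign M = (0, 0), R = (1, 0), F = (0, 1), U = (-2, 4) — the answer is frame-independent, so this choice is without loss of generality.
1. N is the centroid of triangle URF ⇒ N = (-1/3, 5/3)
2. C is the midpoint of FU ⇒ C = (-1, 5/2)
3. J is the centroid of triangle RCM ⇒ J = (0, 5/6)
4. S lies on line NF with NS:SF = 4:3 ⇒ S = (-1/7, 9/7)
through M parallel to SJ: direction (1/7, -19/42); meets UF at V = (-3/5, 19/10)
V = U + t·(F−U) with t = 7/10

t = 7/10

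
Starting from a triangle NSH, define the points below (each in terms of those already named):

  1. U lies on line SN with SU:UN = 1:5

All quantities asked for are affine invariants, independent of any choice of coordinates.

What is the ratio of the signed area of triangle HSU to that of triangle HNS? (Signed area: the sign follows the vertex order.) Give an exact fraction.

Set N = (0, 0), S = (1, 0), H = (0, 1); any affine frame gives the same invariant.
1. U lies on line SN with SU:UN = 1:5 ⇒ U = (5/6, 0)
2·[HSU] = -1/6, 2·[HNS] = 1
[HSU]:[HNS] = -1/6:1 = -1/6

[HSU]:[HNS] = -1/6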